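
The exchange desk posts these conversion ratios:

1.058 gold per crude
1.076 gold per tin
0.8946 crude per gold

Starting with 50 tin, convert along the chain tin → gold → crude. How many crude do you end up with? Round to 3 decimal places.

48.129

50 tin × 1.076 = 53.8 gold
53.8 gold × 0.8946 = 48.12948 crude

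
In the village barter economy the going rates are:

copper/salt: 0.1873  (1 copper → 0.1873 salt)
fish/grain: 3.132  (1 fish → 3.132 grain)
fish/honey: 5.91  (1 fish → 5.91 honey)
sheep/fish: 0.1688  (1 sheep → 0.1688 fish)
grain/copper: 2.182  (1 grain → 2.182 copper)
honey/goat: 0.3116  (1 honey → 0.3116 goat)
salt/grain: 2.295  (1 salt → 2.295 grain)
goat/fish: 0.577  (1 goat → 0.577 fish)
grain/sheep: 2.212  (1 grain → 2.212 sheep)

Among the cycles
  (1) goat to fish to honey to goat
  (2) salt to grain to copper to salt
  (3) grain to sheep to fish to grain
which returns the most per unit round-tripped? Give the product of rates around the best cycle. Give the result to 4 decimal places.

1.1694

(1) 0.577 × 5.91 × 0.3116 = 1.06258
(2) 2.295 × 2.182 × 0.1873 = 0.93794
(3) 2.212 × 0.1688 × 3.132 = 1.16944
Highest is cycle (3) at 1.1694 (>1, arbitrage).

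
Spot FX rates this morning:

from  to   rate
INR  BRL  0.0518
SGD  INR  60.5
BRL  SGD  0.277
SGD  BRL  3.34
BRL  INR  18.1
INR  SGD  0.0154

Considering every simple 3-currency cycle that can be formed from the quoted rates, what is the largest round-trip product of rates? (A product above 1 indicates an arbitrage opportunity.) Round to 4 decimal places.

0.9310

BRL→INR→SGD→BRL: 18.1 × 0.0154 × 3.34 = 0.93099
BRL→SGD→INR→BRL: 0.277 × 60.5 × 0.0518 = 0.86809
Maximum is BRL→INR→SGD→BRL at 0.9310; no arbitrage — every cycle loses value.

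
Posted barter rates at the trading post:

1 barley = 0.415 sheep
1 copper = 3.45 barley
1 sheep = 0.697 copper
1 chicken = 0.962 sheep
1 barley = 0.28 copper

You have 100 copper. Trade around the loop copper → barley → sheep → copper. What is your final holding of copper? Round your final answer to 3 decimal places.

99.793

100 copper × 3.45 = 345 barley
345 barley × 0.415 = 143.175 sheep
143.175 sheep × 0.697 = 99.792975 copper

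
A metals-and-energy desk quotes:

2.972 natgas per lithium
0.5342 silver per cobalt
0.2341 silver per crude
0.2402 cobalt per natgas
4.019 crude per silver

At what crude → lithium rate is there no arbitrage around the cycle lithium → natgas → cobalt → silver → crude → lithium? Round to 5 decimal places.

0.65246

Known legs of the cycle: 2.972 × 0.2402 × 0.5342 × 4.019 = 1.53265250030512
For no arbitrage the full-cycle product must be 1, so the missing rate is 1 / 1.53265250030512 ≈ 0.6524636.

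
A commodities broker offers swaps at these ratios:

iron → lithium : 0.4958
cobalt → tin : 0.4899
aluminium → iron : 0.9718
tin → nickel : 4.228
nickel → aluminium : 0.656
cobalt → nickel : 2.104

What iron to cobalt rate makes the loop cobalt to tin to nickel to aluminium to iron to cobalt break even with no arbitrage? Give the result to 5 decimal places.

0.75732

Known legs of the cycle: 0.4899 × 4.228 × 0.656 × 0.9718 = 1.32045362203776
For no arbitrage the full-cycle product must be 1, so the missing rate is 1 / 1.32045362203776 ≈ 0.7573155.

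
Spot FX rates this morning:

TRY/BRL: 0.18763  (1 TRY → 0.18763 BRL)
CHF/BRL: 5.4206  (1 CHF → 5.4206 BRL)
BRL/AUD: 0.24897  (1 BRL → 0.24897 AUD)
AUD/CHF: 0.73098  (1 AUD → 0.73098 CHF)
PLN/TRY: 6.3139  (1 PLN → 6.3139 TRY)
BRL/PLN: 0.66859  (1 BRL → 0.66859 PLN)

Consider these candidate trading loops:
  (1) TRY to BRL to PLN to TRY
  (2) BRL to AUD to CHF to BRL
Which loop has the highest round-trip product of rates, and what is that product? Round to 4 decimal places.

(1) 0.18763 × 0.66859 × 6.3139 = 0.79206
(2) 0.24897 × 0.73098 × 5.4206 = 0.98651
Highest is cycle (2) at 0.9865 (≤1, no arbitrage).

0.9865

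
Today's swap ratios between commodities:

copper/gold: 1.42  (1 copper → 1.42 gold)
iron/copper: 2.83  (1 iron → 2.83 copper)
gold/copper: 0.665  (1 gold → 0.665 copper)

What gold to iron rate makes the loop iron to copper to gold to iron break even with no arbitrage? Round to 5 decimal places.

0.24884

Known legs of the cycle: 2.83 × 1.42 = 4.0186
For no arbitrage the full-cycle product must be 1, so the missing rate is 1 / 4.0186 ≈ 0.2488429.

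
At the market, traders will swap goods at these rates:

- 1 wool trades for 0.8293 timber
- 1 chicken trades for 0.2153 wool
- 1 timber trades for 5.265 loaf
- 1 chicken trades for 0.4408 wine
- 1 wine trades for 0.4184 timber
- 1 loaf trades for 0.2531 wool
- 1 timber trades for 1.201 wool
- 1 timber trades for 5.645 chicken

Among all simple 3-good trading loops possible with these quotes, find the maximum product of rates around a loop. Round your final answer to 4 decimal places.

1.1051

loaf→wool→timber→loaf: 0.2531 × 0.8293 × 5.265 = 1.10510
wine→timber→chicken→wine: 0.4184 × 5.645 × 0.4408 = 1.04111
wool→timber→chicken→wool: 0.8293 × 5.645 × 0.2153 = 1.00791
Maximum is loaf→wool→timber→loaf at 1.1051; arbitrage exists.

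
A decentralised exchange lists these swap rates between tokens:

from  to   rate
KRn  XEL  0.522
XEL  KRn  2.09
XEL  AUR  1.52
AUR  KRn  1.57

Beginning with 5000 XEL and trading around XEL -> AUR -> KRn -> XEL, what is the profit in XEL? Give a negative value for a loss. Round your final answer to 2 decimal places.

1228.50

5000 XEL × 1.52 = 7600 AUR
7600 AUR × 1.57 = 11932 KRn
11932 KRn × 0.522 = 6228.504 XEL
Net change: 6228.504 − 5000 = 1228.504 XEL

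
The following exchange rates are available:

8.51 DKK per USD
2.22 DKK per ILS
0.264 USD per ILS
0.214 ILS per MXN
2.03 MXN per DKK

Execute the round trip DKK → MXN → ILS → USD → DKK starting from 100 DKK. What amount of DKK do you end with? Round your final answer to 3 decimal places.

100 DKK × 2.03 = 203 MXN
203 MXN × 0.214 = 43.442 ILS
43.442 ILS × 0.264 = 11.468688 USD
11.468688 USD × 8.51 = 97.59853488 DKK

97.599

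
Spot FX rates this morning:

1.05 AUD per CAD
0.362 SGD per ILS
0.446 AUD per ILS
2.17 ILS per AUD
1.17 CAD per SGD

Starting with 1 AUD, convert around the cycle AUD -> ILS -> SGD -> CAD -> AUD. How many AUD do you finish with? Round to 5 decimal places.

1 AUD × 2.17 = 2.17 ILS
2.17 ILS × 0.362 = 0.78554 SGD
0.78554 SGD × 1.17 = 0.9190818 CAD
0.9190818 CAD × 1.05 = 0.96503589 AUD

0.96504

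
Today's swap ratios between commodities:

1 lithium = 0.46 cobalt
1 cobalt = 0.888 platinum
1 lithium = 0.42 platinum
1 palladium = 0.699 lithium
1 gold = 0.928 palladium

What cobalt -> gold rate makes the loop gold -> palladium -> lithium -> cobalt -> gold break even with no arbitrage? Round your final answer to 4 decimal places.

Known legs of the cycle: 0.928 × 0.699 × 0.46 = 0.29838912
For no arbitrage the full-cycle product must be 1, so the missing rate is 1 / 0.29838912 ≈ 3.351329.

3.3513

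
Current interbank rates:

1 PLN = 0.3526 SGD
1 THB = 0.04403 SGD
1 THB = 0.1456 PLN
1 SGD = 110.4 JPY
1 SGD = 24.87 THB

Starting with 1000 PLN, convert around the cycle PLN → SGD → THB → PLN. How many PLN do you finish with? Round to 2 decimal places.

1276.79

1000 PLN × 0.3526 = 352.6 SGD
352.6 SGD × 24.87 = 8769.162 THB
8769.162 THB × 0.1456 = 1276.7899872 PLN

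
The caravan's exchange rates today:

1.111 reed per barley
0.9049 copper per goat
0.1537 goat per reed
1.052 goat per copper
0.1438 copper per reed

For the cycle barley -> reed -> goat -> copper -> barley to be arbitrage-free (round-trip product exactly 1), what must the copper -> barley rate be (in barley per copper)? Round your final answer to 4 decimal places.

Known legs of the cycle: 1.111 × 0.1537 × 0.9049 = 0.15452135743
For no arbitrage the full-cycle product must be 1, so the missing rate is 1 / 0.15452135743 ≈ 6.471597.

6.4716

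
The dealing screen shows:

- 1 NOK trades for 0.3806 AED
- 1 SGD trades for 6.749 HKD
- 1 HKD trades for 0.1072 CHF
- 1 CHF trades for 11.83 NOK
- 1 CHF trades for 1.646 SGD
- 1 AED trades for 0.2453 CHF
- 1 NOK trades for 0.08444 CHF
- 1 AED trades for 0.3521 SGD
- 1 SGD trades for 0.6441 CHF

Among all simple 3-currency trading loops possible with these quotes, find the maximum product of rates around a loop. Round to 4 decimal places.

1.1909

CHF→SGD→HKD→CHF: 1.646 × 6.749 × 0.1072 = 1.19087
CHF→NOK→AED→CHF: 11.83 × 0.3806 × 0.2453 = 1.10446
Maximum is CHF→SGD→HKD→CHF at 1.1909; arbitrage exists.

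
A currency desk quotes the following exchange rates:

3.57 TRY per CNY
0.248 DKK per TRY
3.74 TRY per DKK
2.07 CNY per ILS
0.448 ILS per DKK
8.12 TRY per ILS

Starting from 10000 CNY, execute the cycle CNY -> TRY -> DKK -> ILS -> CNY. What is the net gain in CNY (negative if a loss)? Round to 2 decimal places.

-1789.53

10000 CNY × 3.57 = 35700 TRY
35700 TRY × 0.248 = 8853.6 DKK
8853.6 DKK × 0.448 = 3966.4128 ILS
3966.4128 ILS × 2.07 = 8210.474496 CNY
Net change: 8210.474496 − 10000 = -1789.525504 CNY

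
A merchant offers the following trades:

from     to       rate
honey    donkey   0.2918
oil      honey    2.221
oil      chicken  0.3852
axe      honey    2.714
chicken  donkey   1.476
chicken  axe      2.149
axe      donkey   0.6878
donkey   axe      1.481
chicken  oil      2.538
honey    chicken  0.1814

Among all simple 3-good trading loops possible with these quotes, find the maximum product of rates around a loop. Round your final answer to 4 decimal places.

1.1729

axe→honey→donkey→axe: 2.714 × 0.2918 × 1.481 = 1.17287
axe→honey→chicken→axe: 2.714 × 0.1814 × 2.149 = 1.05799
oil→honey→chicken→oil: 2.221 × 0.1814 × 2.538 = 1.02253
Maximum is axe→honey→donkey→axe at 1.1729; arbitrage exists.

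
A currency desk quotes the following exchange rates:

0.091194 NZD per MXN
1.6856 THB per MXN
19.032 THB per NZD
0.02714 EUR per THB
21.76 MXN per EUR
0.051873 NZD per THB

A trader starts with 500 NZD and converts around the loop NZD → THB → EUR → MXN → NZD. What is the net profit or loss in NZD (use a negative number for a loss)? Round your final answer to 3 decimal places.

500 NZD × 19.032 = 9516 THB
9516 THB × 0.02714 = 258.26424 EUR
258.26424 EUR × 21.76 = 5619.8298624 MXN
5619.8298624 MXN × 0.091194 = 512.4947644717056 NZD
Net change: 512.4947644717056 − 500 = 12.4947644717056 NZD

12.495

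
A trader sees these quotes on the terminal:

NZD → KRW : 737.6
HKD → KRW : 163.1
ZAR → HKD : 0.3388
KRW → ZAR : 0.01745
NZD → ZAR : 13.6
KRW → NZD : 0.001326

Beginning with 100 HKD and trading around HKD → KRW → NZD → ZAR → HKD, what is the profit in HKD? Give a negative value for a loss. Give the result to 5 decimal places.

100 HKD × 163.1 = 16310 KRW
16310 KRW × 0.001326 = 21.62706 NZD
21.62706 NZD × 13.6 = 294.128016 ZAR
294.128016 ZAR × 0.3388 = 99.6505718208 HKD
Net change: 99.6505718208 − 100 = -0.3494281792 HKD

-0.34943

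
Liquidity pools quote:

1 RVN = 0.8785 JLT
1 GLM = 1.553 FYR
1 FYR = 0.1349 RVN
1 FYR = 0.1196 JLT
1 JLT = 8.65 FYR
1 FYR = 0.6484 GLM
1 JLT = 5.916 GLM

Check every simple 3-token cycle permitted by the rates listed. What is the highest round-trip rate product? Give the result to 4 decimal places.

1.0988

JLT→GLM→FYR→JLT: 5.916 × 1.553 × 0.1196 = 1.09883
RVN→JLT→FYR→RVN: 0.8785 × 8.65 × 0.1349 = 1.02511
Maximum is JLT→GLM→FYR→JLT at 1.0988; arbitrage exists.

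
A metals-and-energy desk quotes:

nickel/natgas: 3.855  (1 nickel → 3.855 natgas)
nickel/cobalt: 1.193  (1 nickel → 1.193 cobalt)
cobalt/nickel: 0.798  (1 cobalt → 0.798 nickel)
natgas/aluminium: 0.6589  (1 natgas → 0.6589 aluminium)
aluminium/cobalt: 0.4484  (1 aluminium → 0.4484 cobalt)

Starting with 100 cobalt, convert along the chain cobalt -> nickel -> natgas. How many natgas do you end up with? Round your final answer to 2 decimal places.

307.63

100 cobalt × 0.798 = 79.8 nickel
79.8 nickel × 3.855 = 307.629 natgas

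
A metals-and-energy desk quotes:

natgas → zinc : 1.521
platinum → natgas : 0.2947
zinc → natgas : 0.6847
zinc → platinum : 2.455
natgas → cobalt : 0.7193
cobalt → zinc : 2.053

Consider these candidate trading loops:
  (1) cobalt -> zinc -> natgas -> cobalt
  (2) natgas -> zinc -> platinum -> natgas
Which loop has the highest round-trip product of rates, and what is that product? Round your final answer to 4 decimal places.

1.1004

(1) 2.053 × 0.6847 × 0.7193 = 1.01111
(2) 1.521 × 2.455 × 0.2947 = 1.10043
Highest is cycle (2) at 1.1004 (>1, arbitrage).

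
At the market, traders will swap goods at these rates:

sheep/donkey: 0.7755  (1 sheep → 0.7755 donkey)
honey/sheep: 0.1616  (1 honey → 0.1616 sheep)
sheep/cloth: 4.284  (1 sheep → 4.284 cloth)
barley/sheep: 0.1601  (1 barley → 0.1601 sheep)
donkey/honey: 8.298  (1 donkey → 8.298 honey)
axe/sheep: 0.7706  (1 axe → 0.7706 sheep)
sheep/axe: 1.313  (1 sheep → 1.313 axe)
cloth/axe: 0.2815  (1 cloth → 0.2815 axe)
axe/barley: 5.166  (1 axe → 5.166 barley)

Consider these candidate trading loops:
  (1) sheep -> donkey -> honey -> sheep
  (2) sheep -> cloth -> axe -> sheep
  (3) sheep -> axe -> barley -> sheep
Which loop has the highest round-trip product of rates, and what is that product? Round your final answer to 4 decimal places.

(1) 0.7755 × 8.298 × 0.1616 = 1.03991
(2) 4.284 × 0.2815 × 0.7706 = 0.92930
(3) 1.313 × 5.166 × 0.1601 = 1.08595
Highest is cycle (3) at 1.0860 (>1, arbitrage).

1.0860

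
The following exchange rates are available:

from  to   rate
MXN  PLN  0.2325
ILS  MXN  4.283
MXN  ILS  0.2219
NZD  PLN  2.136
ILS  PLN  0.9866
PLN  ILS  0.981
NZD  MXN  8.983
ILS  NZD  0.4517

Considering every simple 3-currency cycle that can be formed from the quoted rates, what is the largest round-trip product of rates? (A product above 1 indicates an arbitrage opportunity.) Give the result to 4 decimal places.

MXN→PLN→ILS→MXN: 0.2325 × 0.981 × 4.283 = 0.97688
NZD→PLN→ILS→NZD: 2.136 × 0.981 × 0.4517 = 0.94650
NZD→MXN→ILS→NZD: 8.983 × 0.2219 × 0.4517 = 0.90039
Maximum is MXN→PLN→ILS→MXN at 0.9769; no arbitrage — every cycle loses value.

0.9769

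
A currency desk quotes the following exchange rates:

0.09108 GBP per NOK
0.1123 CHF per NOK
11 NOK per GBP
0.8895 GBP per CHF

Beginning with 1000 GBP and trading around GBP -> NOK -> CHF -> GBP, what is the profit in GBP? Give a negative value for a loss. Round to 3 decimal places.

1000 GBP × 11 = 11000 NOK
11000 NOK × 0.1123 = 1235.3 CHF
1235.3 CHF × 0.8895 = 1098.79935 GBP
Net change: 1098.79935 − 1000 = 98.79935 GBP

98.799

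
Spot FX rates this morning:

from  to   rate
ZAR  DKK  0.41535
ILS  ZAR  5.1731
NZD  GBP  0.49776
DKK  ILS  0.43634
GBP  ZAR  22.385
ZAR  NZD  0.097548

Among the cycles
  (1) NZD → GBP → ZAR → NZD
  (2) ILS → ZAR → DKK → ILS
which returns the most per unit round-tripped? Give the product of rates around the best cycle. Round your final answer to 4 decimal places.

(1) 0.49776 × 22.385 × 0.097548 = 1.08691
(2) 5.1731 × 0.41535 × 0.43634 = 0.93754
Highest is cycle (1) at 1.0869 (>1, arbitrage).

1.0869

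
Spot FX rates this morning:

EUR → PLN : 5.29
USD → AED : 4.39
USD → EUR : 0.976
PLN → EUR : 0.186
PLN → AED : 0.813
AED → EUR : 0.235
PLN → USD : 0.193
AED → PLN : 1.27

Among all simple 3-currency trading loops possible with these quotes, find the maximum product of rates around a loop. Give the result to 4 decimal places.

1.0760

AED→PLN→USD→AED: 1.27 × 0.193 × 4.39 = 1.07603
AED→EUR→PLN→AED: 0.235 × 5.29 × 0.813 = 1.01068
USD→EUR→PLN→USD: 0.976 × 5.29 × 0.193 = 0.99647
Maximum is AED→PLN→USD→AED at 1.0760; arbitrage exists.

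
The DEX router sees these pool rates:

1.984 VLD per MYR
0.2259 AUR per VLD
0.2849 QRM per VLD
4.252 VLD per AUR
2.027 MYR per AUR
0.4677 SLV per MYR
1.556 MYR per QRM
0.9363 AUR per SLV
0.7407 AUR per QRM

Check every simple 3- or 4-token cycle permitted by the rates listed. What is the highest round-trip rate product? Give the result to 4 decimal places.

AUR→MYR→VLD→AUR: 2.027 × 1.984 × 0.2259 = 0.90847
AUR→VLD→QRM→AUR: 4.252 × 0.2849 × 0.7407 = 0.89728
SLV→AUR→MYR→SLV: 0.9363 × 2.027 × 0.4677 = 0.88764
QRM→MYR→VLD→QRM: 1.556 × 1.984 × 0.2849 = 0.87952
AUR→MYR→VLD→QRM→AUR: 2.027 × 1.984 × 0.2849 × 0.7407 = 0.84865
Maximum is AUR→MYR→VLD→AUR at 0.9085; no arbitrage — every cycle loses value.

0.9085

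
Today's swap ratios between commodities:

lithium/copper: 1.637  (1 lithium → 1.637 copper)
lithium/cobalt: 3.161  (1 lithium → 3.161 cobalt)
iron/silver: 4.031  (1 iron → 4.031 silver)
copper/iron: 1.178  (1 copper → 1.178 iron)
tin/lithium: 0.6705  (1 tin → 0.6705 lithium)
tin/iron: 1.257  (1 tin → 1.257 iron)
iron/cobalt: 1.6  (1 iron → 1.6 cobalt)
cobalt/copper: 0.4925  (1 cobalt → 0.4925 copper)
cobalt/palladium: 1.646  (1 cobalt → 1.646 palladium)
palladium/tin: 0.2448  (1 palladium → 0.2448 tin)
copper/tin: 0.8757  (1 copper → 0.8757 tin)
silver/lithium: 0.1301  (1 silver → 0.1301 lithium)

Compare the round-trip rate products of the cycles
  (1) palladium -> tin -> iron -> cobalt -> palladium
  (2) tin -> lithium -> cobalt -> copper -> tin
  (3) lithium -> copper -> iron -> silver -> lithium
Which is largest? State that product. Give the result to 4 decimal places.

1.0113

(1) 0.2448 × 1.257 × 1.6 × 1.646 = 0.81039
(2) 0.6705 × 3.161 × 0.4925 × 0.8757 = 0.91408
(3) 1.637 × 1.178 × 4.031 × 0.1301 = 1.01131
Highest is cycle (3) at 1.0113 (>1, arbitrage).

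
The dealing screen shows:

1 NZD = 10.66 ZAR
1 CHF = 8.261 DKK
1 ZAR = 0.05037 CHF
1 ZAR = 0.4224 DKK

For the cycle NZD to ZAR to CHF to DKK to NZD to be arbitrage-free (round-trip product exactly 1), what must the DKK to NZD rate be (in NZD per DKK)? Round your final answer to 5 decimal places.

0.22544

Known legs of the cycle: 10.66 × 0.05037 × 8.261 = 4.4356960362
For no arbitrage the full-cycle product must be 1, so the missing rate is 1 / 4.4356960362 ≈ 0.2254438.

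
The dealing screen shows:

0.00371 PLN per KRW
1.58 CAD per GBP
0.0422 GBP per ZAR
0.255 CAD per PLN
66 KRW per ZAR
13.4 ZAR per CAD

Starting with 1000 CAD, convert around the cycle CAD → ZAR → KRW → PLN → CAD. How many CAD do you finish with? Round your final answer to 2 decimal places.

1000 CAD × 13.4 = 13400 ZAR
13400 ZAR × 66 = 884400 KRW
884400 KRW × 0.00371 = 3281.124 PLN
3281.124 PLN × 0.255 = 836.68662 CAD

836.69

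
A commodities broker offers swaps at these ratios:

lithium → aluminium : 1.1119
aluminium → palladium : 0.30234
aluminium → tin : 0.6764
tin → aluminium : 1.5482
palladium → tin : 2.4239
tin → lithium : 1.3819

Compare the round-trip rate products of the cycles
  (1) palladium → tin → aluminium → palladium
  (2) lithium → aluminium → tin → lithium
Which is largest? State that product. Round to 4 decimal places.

1.1346

(1) 2.4239 × 1.5482 × 0.30234 = 1.13459
(2) 1.1119 × 0.6764 × 1.3819 = 1.03931
Highest is cycle (1) at 1.1346 (>1, arbitrage).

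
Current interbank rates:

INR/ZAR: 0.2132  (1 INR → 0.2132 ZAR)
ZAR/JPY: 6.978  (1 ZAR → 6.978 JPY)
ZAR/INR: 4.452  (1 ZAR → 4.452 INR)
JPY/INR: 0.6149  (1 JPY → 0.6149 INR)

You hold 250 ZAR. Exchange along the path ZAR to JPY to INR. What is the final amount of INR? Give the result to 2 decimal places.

250 ZAR × 6.978 = 1744.5 JPY
1744.5 JPY × 0.6149 = 1072.69305 INR

1072.69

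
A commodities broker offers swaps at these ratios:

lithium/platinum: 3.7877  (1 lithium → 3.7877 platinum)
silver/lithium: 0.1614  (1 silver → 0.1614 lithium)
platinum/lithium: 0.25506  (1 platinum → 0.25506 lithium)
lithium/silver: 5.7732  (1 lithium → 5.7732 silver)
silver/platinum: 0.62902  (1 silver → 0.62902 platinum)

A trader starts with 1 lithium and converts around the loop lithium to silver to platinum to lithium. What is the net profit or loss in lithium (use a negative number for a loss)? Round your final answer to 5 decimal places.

-0.07376

1 lithium × 5.7732 = 5.7732 silver
5.7732 silver × 0.62902 = 3.631458264 platinum
3.631458264 platinum × 0.25506 = 0.92623974481584 lithium
Net change: 0.92623974481584 − 1 = -0.07376025518416 lithium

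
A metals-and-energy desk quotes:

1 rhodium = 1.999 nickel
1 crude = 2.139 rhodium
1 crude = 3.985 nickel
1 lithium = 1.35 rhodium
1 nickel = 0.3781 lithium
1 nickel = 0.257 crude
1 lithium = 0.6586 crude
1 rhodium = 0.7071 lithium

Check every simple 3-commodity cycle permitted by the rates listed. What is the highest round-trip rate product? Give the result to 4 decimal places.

1.0989

nickel→crude→rhodium→nickel: 0.257 × 2.139 × 1.999 = 1.09890
nickel→lithium→rhodium→nickel: 0.3781 × 1.35 × 1.999 = 1.02036
crude→rhodium→lithium→crude: 2.139 × 0.7071 × 0.6586 = 0.99612
nickel→lithium→crude→nickel: 0.3781 × 0.6586 × 3.985 = 0.99233
Maximum is nickel→crude→rhodium→nickel at 1.0989; arbitrage exists.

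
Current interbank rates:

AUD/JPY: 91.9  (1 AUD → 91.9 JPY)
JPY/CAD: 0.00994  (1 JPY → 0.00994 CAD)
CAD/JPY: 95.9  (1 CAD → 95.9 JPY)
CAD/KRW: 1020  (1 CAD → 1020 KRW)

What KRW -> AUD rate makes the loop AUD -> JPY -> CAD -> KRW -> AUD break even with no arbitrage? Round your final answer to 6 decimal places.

0.001073

Known legs of the cycle: 91.9 × 0.00994 × 1020 = 931.75572
For no arbitrage the full-cycle product must be 1, so the missing rate is 1 / 931.75572 ≈ 0.00107324.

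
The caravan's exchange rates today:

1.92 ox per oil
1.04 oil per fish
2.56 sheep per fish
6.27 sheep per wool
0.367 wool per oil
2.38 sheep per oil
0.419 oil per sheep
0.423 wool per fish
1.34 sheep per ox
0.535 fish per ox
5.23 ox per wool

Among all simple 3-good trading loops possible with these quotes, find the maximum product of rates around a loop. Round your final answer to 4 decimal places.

1.1836

fish→wool→ox→fish: 0.423 × 5.23 × 0.535 = 1.18358
ox→sheep→oil→ox: 1.34 × 0.419 × 1.92 = 1.07800
fish→oil→ox→fish: 1.04 × 1.92 × 0.535 = 1.06829
oil→wool→sheep→oil: 0.367 × 6.27 × 0.419 = 0.96416
Maximum is fish→wool→ox→fish at 1.1836; arbitrage exists.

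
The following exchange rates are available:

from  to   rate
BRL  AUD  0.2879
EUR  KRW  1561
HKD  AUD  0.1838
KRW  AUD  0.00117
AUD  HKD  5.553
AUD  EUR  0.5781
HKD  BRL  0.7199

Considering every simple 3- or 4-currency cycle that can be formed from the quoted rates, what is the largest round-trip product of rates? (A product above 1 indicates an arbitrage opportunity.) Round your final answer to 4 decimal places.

1.1509

AUD→HKD→BRL→AUD: 5.553 × 0.7199 × 0.2879 = 1.15091
KRW→AUD→EUR→KRW: 0.00117 × 0.5781 × 1561 = 1.05582
Maximum is AUD→HKD→BRL→AUD at 1.1509; arbitrage exists.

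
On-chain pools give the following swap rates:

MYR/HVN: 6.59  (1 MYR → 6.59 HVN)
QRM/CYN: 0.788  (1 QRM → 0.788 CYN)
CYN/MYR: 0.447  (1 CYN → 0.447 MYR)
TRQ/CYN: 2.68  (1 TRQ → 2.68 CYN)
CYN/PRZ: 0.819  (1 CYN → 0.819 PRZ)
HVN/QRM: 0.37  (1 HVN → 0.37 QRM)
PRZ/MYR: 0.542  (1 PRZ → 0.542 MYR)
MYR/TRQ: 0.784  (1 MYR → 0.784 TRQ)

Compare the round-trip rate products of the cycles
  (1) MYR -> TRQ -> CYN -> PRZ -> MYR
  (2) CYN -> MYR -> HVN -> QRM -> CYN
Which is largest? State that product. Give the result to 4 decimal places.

0.9327

(1) 0.784 × 2.68 × 0.819 × 0.542 = 0.93268
(2) 0.447 × 6.59 × 0.37 × 0.788 = 0.85886
Highest is cycle (1) at 0.9327 (≤1, no arbitrage).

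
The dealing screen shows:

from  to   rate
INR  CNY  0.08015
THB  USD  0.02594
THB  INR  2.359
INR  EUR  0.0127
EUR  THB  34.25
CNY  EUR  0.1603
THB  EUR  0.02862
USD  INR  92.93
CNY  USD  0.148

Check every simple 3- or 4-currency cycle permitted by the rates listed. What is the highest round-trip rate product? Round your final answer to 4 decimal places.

USD→INR→CNY→USD: 92.93 × 0.08015 × 0.148 = 1.10235
EUR→THB→USD→INR→EUR: 34.25 × 0.02594 × 92.93 × 0.0127 = 1.04855
EUR→THB→INR→CNY→EUR: 34.25 × 2.359 × 0.08015 × 0.1603 = 1.03807
EUR→THB→INR→EUR: 34.25 × 2.359 × 0.0127 = 1.02611
Maximum is USD→INR→CNY→USD at 1.1024; arbitrage exists.

1.1024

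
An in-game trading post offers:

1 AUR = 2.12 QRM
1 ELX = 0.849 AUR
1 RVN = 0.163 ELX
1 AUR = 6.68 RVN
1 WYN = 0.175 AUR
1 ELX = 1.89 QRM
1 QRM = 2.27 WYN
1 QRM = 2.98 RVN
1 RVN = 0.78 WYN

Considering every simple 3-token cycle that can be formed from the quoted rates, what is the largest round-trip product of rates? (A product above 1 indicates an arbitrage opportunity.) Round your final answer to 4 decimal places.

0.9244

RVN→ELX→AUR→RVN: 0.163 × 0.849 × 6.68 = 0.92443
RVN→ELX→QRM→RVN: 0.163 × 1.89 × 2.98 = 0.91805
RVN→WYN→AUR→RVN: 0.78 × 0.175 × 6.68 = 0.91182
WYN→AUR→QRM→WYN: 0.175 × 2.12 × 2.27 = 0.84217
Maximum is RVN→ELX→AUR→RVN at 0.9244; no arbitrage — every cycle loses value.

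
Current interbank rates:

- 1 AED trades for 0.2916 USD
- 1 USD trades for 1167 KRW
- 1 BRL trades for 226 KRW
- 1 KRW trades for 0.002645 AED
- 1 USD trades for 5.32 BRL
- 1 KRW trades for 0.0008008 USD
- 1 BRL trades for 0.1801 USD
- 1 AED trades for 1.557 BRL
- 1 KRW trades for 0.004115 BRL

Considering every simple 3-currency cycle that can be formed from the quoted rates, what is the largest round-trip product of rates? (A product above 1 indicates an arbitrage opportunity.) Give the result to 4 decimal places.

0.9628

USD→BRL→KRW→USD: 5.32 × 226 × 0.0008008 = 0.96282
AED→BRL→KRW→AED: 1.557 × 226 × 0.002645 = 0.93073
AED→USD→KRW→AED: 0.2916 × 1167 × 0.002645 = 0.90009
USD→KRW→BRL→USD: 1167 × 0.004115 × 0.1801 = 0.86488
Maximum is USD→BRL→KRW→USD at 0.9628; no arbitrage — every cycle loses value.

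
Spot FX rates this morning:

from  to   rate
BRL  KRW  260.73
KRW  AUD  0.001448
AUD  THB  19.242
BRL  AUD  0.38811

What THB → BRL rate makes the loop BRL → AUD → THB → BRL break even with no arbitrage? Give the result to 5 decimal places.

0.13390

Known legs of the cycle: 0.38811 × 19.242 = 7.46801262
For no arbitrage the full-cycle product must be 1, so the missing rate is 1 / 7.46801262 ≈ 0.1339044.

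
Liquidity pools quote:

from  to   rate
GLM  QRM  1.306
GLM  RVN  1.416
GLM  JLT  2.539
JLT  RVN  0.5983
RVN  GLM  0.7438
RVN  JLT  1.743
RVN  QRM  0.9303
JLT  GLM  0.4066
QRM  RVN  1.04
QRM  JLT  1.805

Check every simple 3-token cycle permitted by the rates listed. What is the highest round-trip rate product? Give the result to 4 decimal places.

1.1299

GLM→JLT→RVN→GLM: 2.539 × 0.5983 × 0.7438 = 1.12989
GLM→QRM→RVN→GLM: 1.306 × 1.04 × 0.7438 = 1.01026
QRM→JLT→RVN→QRM: 1.805 × 0.5983 × 0.9303 = 1.00466
GLM→RVN→JLT→GLM: 1.416 × 1.743 × 0.4066 = 1.00352
GLM→QRM→JLT→GLM: 1.306 × 1.805 × 0.4066 = 0.95849
Maximum is GLM→JLT→RVN→GLM at 1.1299; arbitrage exists.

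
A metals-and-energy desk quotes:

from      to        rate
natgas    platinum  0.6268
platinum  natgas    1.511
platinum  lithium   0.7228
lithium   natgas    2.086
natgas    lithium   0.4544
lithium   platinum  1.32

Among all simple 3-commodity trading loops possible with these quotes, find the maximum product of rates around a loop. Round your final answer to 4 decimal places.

natgas→platinum→lithium→natgas: 0.6268 × 0.7228 × 2.086 = 0.94506
natgas→lithium→platinum→natgas: 0.4544 × 1.32 × 1.511 = 0.90631
Maximum is natgas→platinum→lithium→natgas at 0.9451; no arbitrage — every cycle loses value.

0.9451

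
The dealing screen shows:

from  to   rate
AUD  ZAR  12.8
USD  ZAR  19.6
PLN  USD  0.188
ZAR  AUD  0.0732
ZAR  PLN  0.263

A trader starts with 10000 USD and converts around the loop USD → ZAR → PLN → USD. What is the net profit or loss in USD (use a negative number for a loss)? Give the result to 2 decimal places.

10000 USD × 19.6 = 196000 ZAR
196000 ZAR × 0.263 = 51548 PLN
51548 PLN × 0.188 = 9691.024 USD
Net change: 9691.024 − 10000 = -308.976 USD

-308.98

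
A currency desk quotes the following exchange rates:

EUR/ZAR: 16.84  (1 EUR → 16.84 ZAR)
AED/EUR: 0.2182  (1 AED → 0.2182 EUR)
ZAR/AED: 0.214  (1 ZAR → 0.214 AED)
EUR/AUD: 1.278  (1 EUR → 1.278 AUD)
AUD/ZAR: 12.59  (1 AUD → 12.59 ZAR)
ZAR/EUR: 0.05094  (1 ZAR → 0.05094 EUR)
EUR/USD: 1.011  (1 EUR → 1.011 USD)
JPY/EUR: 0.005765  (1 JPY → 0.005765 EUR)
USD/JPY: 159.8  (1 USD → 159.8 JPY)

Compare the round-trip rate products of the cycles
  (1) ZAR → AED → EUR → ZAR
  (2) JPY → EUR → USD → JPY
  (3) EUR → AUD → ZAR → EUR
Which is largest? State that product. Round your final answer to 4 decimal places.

(1) 0.214 × 0.2182 × 16.84 = 0.78634
(2) 0.005765 × 1.011 × 159.8 = 0.93138
(3) 1.278 × 12.59 × 0.05094 = 0.81963
Highest is cycle (2) at 0.9314 (≤1, no arbitrage).

0.9314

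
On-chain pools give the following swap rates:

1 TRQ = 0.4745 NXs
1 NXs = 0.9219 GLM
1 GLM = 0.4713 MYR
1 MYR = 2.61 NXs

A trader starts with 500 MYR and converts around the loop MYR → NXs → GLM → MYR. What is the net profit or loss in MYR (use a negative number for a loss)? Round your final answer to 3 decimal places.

67.011

500 MYR × 2.61 = 1305 NXs
1305 NXs × 0.9219 = 1203.0795 GLM
1203.0795 GLM × 0.4713 = 567.01136835 MYR
Net change: 567.01136835 − 500 = 67.01136835 MYR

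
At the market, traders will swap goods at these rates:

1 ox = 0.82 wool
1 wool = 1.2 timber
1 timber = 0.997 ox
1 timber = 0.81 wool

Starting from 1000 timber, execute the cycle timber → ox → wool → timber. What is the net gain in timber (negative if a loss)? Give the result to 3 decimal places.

-18.952

1000 timber × 0.997 = 997 ox
997 ox × 0.82 = 817.54 wool
817.54 wool × 1.2 = 981.048 timber
Net change: 981.048 − 1000 = -18.952 timber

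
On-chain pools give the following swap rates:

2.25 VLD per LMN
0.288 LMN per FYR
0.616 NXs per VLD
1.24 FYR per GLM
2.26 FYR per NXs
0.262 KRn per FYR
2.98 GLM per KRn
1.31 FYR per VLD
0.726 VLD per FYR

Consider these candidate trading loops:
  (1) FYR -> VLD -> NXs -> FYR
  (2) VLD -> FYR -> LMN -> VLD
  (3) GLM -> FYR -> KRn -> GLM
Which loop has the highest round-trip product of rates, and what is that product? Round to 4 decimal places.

(1) 0.726 × 0.616 × 2.26 = 1.01071
(2) 1.31 × 0.288 × 2.25 = 0.84888
(3) 1.24 × 0.262 × 2.98 = 0.96814
Highest is cycle (1) at 1.0107 (>1, arbitrage).

1.0107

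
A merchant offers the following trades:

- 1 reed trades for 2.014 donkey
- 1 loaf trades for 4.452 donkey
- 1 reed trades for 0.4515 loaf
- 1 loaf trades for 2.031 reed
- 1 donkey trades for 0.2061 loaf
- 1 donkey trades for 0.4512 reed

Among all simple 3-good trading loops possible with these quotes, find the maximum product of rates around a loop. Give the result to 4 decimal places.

0.9069

donkey→reed→loaf→donkey: 0.4512 × 0.4515 × 4.452 = 0.90695
donkey→loaf→reed→donkey: 0.2061 × 2.031 × 2.014 = 0.84304
Maximum is donkey→reed→loaf→donkey at 0.9069; no arbitrage — every cycle loses value.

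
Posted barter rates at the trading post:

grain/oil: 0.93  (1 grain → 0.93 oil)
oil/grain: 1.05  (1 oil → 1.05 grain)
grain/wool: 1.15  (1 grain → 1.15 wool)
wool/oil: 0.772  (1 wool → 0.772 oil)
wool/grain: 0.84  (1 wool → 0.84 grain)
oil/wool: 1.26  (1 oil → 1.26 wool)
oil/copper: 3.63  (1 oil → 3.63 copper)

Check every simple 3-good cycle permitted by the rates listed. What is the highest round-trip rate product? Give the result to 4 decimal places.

0.9843

wool→grain→oil→wool: 0.84 × 0.93 × 1.26 = 0.98431
wool→oil→grain→wool: 0.772 × 1.05 × 1.15 = 0.93219
Maximum is wool→grain→oil→wool at 0.9843; no arbitrage — every cycle loses value.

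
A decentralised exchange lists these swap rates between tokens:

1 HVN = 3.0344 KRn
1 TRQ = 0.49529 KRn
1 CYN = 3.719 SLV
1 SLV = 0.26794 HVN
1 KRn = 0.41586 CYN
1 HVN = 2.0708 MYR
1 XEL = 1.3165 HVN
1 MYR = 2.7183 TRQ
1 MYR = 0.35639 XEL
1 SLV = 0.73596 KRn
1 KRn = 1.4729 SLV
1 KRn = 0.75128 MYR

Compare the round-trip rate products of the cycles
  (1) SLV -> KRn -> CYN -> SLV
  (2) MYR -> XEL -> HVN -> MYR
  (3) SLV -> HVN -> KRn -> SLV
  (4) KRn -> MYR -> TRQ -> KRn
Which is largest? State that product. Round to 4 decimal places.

(1) 0.73596 × 0.41586 × 3.719 = 1.13822
(2) 0.35639 × 1.3165 × 2.0708 = 0.97159
(3) 0.26794 × 3.0344 × 1.4729 = 1.19752
(4) 0.75128 × 2.7183 × 0.49529 = 1.01148
Highest is cycle (3) at 1.1975 (>1, arbitrage).

1.1975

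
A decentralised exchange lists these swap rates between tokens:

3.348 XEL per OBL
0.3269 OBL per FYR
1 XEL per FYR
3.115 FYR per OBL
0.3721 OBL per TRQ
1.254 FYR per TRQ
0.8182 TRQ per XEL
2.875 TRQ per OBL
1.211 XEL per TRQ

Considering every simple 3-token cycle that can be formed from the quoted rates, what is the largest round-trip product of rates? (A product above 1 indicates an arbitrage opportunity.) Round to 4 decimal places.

1.1786

OBL→TRQ→FYR→OBL: 2.875 × 1.254 × 0.3269 = 1.17856
XEL→TRQ→FYR→XEL: 0.8182 × 1.254 × 1 = 1.02602
XEL→TRQ→OBL→XEL: 0.8182 × 0.3721 × 3.348 = 1.01931
Maximum is OBL→TRQ→FYR→OBL at 1.1786; arbitrage exists.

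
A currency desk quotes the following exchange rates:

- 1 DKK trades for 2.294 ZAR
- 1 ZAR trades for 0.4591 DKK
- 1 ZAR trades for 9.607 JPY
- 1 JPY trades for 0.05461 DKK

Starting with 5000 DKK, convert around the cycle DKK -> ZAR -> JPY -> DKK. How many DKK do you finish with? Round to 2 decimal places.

6017.60

5000 DKK × 2.294 = 11470 ZAR
11470 ZAR × 9.607 = 110192.29 JPY
110192.29 JPY × 0.05461 = 6017.6009569 DKK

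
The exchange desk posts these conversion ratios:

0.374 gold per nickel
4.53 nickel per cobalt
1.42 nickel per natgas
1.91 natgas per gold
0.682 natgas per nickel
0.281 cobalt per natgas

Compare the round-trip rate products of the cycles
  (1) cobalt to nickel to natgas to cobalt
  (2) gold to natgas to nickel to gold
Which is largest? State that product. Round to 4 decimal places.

(1) 4.53 × 0.682 × 0.281 = 0.86814
(2) 1.91 × 1.42 × 0.374 = 1.01436
Highest is cycle (2) at 1.0144 (>1, arbitrage).

1.0144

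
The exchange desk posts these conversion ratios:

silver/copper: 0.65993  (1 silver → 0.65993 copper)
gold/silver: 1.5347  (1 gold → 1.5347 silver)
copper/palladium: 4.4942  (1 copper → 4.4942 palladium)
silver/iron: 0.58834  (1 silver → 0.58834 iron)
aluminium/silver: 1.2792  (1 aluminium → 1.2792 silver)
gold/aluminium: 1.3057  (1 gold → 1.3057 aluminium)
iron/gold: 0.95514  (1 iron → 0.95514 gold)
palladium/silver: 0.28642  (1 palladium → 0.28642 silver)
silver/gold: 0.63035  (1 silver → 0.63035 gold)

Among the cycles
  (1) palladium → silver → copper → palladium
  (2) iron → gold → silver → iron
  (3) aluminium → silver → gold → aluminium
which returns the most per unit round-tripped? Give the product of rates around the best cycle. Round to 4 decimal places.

(1) 0.28642 × 0.65993 × 4.4942 = 0.84948
(2) 0.95514 × 1.5347 × 0.58834 = 0.86242
(3) 1.2792 × 0.63035 × 1.3057 = 1.05284
Highest is cycle (3) at 1.0528 (>1, arbitrage).

1.0528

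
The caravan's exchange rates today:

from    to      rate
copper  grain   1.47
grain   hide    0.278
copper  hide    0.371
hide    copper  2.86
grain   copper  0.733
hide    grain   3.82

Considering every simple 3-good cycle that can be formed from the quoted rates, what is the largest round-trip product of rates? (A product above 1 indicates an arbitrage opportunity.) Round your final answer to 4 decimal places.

1.1688

hide→copper→grain→hide: 2.86 × 1.47 × 0.278 = 1.16877
hide→grain→copper→hide: 3.82 × 0.733 × 0.371 = 1.03882
Maximum is hide→copper→grain→hide at 1.1688; arbitrage exists.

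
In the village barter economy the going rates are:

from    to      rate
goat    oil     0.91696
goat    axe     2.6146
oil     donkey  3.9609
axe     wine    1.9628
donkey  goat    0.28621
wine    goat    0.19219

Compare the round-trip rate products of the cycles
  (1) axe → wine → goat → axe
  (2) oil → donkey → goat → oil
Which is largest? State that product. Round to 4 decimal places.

1.0395

(1) 1.9628 × 0.19219 × 2.6146 = 0.98631
(2) 3.9609 × 0.28621 × 0.91696 = 1.03951
Highest is cycle (2) at 1.0395 (>1, arbitrage).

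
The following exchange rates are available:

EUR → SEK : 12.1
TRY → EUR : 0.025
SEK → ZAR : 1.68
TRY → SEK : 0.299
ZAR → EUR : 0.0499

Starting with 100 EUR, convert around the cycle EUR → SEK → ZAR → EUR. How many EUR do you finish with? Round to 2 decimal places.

101.44

100 EUR × 12.1 = 1210 SEK
1210 SEK × 1.68 = 2032.8 ZAR
2032.8 ZAR × 0.0499 = 101.43672 EUR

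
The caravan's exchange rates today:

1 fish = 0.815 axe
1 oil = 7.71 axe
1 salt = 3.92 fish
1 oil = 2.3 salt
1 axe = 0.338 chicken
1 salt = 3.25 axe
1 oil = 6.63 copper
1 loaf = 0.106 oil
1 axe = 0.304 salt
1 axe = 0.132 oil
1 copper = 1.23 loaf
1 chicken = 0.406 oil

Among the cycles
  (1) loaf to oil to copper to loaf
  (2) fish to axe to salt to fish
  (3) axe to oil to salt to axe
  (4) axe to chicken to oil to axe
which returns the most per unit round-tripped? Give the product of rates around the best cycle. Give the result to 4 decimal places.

(1) 0.106 × 6.63 × 1.23 = 0.86442
(2) 0.815 × 0.304 × 3.92 = 0.97122
(3) 0.132 × 2.3 × 3.25 = 0.98670
(4) 0.338 × 0.406 × 7.71 = 1.05803
Highest is cycle (4) at 1.0580 (>1, arbitrage).

1.0580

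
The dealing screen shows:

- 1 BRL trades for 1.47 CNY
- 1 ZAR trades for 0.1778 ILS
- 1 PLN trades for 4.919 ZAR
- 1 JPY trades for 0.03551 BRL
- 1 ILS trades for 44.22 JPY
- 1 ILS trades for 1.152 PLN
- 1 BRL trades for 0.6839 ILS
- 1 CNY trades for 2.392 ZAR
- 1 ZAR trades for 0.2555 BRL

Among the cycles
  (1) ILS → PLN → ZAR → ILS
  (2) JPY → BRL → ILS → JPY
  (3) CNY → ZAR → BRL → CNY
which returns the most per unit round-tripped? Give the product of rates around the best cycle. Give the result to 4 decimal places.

1.0739

(1) 1.152 × 4.919 × 0.1778 = 1.00754
(2) 0.03551 × 0.6839 × 44.22 = 1.07390
(3) 2.392 × 0.2555 × 1.47 = 0.89840
Highest is cycle (2) at 1.0739 (>1, arbitrage).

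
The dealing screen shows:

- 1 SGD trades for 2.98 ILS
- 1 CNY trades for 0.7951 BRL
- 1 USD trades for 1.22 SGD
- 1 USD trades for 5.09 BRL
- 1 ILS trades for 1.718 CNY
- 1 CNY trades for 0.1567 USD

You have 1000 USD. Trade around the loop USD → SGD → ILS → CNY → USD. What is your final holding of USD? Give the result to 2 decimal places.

978.74

1000 USD × 1.22 = 1220 SGD
1220 SGD × 2.98 = 3635.6 ILS
3635.6 ILS × 1.718 = 6245.9608 CNY
6245.9608 CNY × 0.1567 = 978.74205736 USD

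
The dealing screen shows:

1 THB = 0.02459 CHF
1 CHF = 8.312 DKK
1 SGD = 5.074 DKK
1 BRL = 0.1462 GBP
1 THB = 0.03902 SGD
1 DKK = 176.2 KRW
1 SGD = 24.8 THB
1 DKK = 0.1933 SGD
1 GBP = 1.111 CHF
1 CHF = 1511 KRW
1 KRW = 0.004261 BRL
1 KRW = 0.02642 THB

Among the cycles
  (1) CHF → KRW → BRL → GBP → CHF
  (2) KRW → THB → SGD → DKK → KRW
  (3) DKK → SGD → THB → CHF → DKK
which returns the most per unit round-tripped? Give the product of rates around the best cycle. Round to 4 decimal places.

(1) 1511 × 0.004261 × 0.1462 × 1.111 = 1.04577
(2) 0.02642 × 0.03902 × 5.074 × 176.2 = 0.92167
(3) 0.1933 × 24.8 × 0.02459 × 8.312 = 0.97982
Highest is cycle (1) at 1.0458 (>1, arbitrage).

1.0458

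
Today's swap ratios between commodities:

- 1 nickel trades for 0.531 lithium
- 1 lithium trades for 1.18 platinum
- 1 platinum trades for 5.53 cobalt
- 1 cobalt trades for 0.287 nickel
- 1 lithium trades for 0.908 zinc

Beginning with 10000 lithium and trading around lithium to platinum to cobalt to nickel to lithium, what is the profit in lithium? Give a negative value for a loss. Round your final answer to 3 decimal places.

-55.486

10000 lithium × 1.18 = 11800 platinum
11800 platinum × 5.53 = 65254 cobalt
65254 cobalt × 0.287 = 18727.898 nickel
18727.898 nickel × 0.531 = 9944.513838 lithium
Net change: 9944.513838 − 10000 = -55.486162 lithium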